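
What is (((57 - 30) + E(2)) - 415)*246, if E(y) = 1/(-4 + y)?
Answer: -95571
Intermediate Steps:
(((57 - 30) + E(2)) - 415)*246 = (((57 - 30) + 1/(-4 + 2)) - 415)*246 = ((27 + 1/(-2)) - 415)*246 = ((27 - ½) - 415)*246 = (53/2 - 415)*246 = -777/2*246 = -95571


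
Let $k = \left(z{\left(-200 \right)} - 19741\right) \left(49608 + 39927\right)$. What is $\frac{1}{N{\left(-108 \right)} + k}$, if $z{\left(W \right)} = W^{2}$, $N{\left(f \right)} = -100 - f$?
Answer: $\frac{1}{1813889573} \approx 5.513 \cdot 10^{-10}$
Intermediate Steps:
$k = 1813889565$ ($k = \left(\left(-200\right)^{2} - 19741\right) \left(49608 + 39927\right) = \left(40000 - 19741\right) 89535 = 20259 \cdot 89535 = 1813889565$)
$\frac{1}{N{\left(-108 \right)} + k} = \frac{1}{\left(-100 - -108\right) + 1813889565} = \frac{1}{\left(-100 + 108\right) + 1813889565} = \frac{1}{8 + 1813889565} = \frac{1}{1813889573}$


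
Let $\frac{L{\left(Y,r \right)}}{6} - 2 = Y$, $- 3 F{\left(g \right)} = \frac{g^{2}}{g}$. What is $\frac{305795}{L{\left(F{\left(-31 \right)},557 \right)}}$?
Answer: $\frac{305795}{74} \approx 4132.4$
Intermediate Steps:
$F{\left(g \right)} = - \frac{g}{3}$ ($F{\left(g \right)} = - \frac{g^{2} \frac{1}{g}}{3} = - \frac{g}{3}$)
$L{\left(Y,r \right)} = 12 + 6 Y$
$\frac{305795}{L{\left(F{\left(-31 \right)},557 \right)}} = \frac{305795}{12 + 6 \left(\left(- \frac{1}{3}\right) \left(-31\right)\right)} = \frac{305795}{12 + 6 \cdot \frac{31}{3}} = \frac{305795}{12 + 62} = \frac{305795}{74}$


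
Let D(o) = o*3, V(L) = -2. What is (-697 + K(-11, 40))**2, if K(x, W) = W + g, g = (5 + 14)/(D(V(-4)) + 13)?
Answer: 20976400/49 ≈ 4.2809e+5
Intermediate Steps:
D(o) = 3*o
g = 19/7 (g = (5 + 14)/(3*(-2) + 13) = 19/(-6 + 13) = 19/7 ≈ 2.7143)
K(x, W) = 19/7 + W (K(x, W) = W + 19/7 = 19/7 + W)
(-697 + K(-11, 40))**2 = (-697 + (19/7 + 40))**2 = (-697 + 299/7)**2 = (-4580/7)**2 = 20976400/49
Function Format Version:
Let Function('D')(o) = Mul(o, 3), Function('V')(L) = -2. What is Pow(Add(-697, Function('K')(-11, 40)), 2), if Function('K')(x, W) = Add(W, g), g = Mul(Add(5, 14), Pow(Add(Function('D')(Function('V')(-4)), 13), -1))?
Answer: Rational(20976400, 49) ≈ 4.2809e+5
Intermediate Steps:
Function('D')(o) = Mul(3, o)
g = Rational(19, 7) (g = Mul(Add(5, 14), Pow(Add(Mul(3, -2), 13), -1)) = Mul(19, Pow(Add(-6, 13), -1)) = Mul(19, Pow(7, -1)) = Mul(19, Rational(1, 7)) = Rational(19, 7) ≈ 2.7143)
Function('K')(x, W) = Add(Rational(19, 7), W) (Function('K')(x, W) = Add(W, Rational(19, 7)) = Add(Rational(19, 7), W))
Pow(Add(-697, Function('K')(-11, 40)), 2) = Pow(Add(-697, Add(Rational(19, 7), 40)), 2) = Pow(Add(-697, Rational(299, 7)), 2) = Pow(Rational(-4580, 7), 2) = Rational(20976400, 49)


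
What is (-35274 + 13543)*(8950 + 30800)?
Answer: -863807250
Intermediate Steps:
(-35274 + 13543)*(8950 + 30800) = -21731*39750 = -863807250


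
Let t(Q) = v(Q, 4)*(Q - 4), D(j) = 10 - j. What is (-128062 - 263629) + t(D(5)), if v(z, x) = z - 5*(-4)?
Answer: -391666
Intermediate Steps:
v(z, x) = 20 + z (v(z, x) = z + 20 = 20 + z)
t(Q) = (-4 + Q)*(20 + Q) (t(Q) = (20 + Q)*(Q - 4) = (20 + Q)*(-4 + Q) = (-4 + Q)*(20 + Q))
(-128062 - 263629) + t(D(5)) = (-128062 - 263629) + (-4 + (10 - 1*5))*(20 + (10 - 1*5)) = -391691 + (-4 + (10 - 5))*(20 + (10 - 5)) = -391691 + (-4 + 5)*(20 + 5) = -391691 + 1*25 = -391691 + 25 = -391666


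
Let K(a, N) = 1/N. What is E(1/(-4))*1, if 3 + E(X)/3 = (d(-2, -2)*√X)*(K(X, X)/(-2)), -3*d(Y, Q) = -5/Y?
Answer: -9 - 5*I/2 ≈ -9.0 - 2.5*I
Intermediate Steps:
d(Y, Q) = 5/(3*Y) (d(Y, Q) = -(-5)/(3*Y) = 5/(3*Y))
E(X) = -9 + 5/(4*√X) (E(X) = -9 + 3*((((5/3)/(-2))*√X)*(1/(X*(-2)))) = -9 + 3*((((5/3)*(-½))*√X)*(-½/X)) = -9 + 3*((-5*√X/6)*(-1/(2*X))) = -9 + 3*(5/(12*√X)) = -9 + 5/(4*√X))
E(1/(-4))*1 = (-9 + 5/(4*√(1/(-4))))*1 = (-9 + 5/(4*√(-¼)))*1 = (-9 + 5*(-2*I)/4)*1 = (-9 - 5*I/2)*1 = -9 - 5*I/2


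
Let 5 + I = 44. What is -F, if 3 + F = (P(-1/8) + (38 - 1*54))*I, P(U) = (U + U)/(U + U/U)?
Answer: 4467/7 ≈ 638.14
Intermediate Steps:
I = 39 (I = -5 + 44 = 39)
P(U) = 2*U/(1 + U) (P(U) = (2*U)/(U + 1) = (2*U)/(1 + U) = 2*U/(1 + U))
F = -4467/7 (F = -3 + (2*(-1/8)/(1 - 1/8) + (38 - 1*54))*39 = -3 + (2*(-1*⅛)/(1 - 1*⅛) + (38 - 54))*39 = -3 + (2*(-⅛)/(1 - ⅛) - 16)*39 = -3 + (2*(-⅛)/(7/8) - 16)*39 = -3 + (2*(-⅛)*(8/7) - 16)*39 = -3 + (-2/7 - 16)*39 = -3 - 114/7*39 = -3 - 4446/7 = -4467/7 ≈ -638.14)
-F = -1*(-4467/7) = 4467/7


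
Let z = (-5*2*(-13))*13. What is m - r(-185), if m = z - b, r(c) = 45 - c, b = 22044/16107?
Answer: 7831392/5369 ≈ 1458.6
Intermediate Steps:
b = 7348/5369 (b = 22044*(1/16107) = 7348/5369 ≈ 1.3686)
z = 1690 (z = -10*(-13)*13 = 130*13 = 1690)
m = 9066262/5369 (m = 1690 - 1*7348/5369 = 1690 - 7348/5369 = 9066262/5369 ≈ 1688.6)
m - r(-185) = 9066262/5369 - (45 - 1*(-185)) = 9066262/5369 - (45 + 185) = 9066262/5369 - 1*230 = 9066262/5369 - 230 = 7831392/5369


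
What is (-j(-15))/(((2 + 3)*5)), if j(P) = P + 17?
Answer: -2/25 ≈ -0.080000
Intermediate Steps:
j(P) = 17 + P
(-j(-15))/(((2 + 3)*5)) = (-(17 - 15))/(((2 + 3)*5)) = (-1*2)/((5*5)) = -2/25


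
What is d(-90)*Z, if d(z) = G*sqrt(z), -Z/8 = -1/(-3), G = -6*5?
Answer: 240*I*sqrt(10) ≈ 758.95*I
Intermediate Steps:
G = -30
Z = -8/3 (Z = -(-8)/(-3) = -(-8)*(-1)/3 = -8*1/3 = -8/3 ≈ -2.6667)
d(z) = -30*sqrt(z)
d(-90)*Z = -90*I*sqrt(10)*(-8/3) = 240*I*sqrt(10)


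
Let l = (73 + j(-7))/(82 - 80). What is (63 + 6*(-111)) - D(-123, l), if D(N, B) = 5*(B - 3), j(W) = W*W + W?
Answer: -1751/2 ≈ -875.50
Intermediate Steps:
j(W) = W + W² (j(W) = W² + W = W + W²)
l = 115/2 (l = (73 - 7*(1 - 7))/(82 - 80) = (73 - 7*(-6))/2 = (73 + 42)*(½) = 115*(½) = 115/2 ≈ 57.500)
D(N, B) = -15 + 5*B (D(N, B) = 5*(-3 + B) = -15 + 5*B)
(63 + 6*(-111)) - D(-123, l) = (63 + 6*(-111)) - (-15 + 5*(115/2)) = (63 - 666) - (-15 + 575/2) = -603 - 1*545/2 = -603 - 545/2 = -1751/2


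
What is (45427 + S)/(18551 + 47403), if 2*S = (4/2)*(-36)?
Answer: 45391/65954 ≈ 0.68822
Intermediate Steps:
S = -36 (S = ((4/2)*(-36))/2 = ((4*(½))*(-36))/2 = (2*(-36))/2 = (½)*(-72) = -36)
(45427 + S)/(18551 + 47403) = (45427 - 36)/(18551 + 47403) = 45391/65954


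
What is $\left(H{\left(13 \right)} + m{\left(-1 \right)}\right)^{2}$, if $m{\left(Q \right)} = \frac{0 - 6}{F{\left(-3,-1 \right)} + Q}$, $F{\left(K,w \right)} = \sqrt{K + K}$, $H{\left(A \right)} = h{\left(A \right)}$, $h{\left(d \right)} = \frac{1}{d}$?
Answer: $\frac{158 \sqrt{6} + 6235 i}{169 \left(- 5 i + 2 \sqrt{6}\right)} \approx -3.5357 + 3.9223 i$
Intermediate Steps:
$H{\left(A \right)} = \frac{1}{A}$
$F{\left(K,w \right)} = \sqrt{2} \sqrt{K}$ ($F{\left(K,w \right)} = \sqrt{2 K} = \sqrt{2} \sqrt{K}$)
$m{\left(Q \right)} = - \frac{6}{Q + i \sqrt{6}}$ ($m{\left(Q \right)} = \frac{0 - 6}{\sqrt{2} \sqrt{-3} + Q} = - \frac{6}{\sqrt{2} i \sqrt{3} + Q} = - \frac{6}{i \sqrt{6} + Q} = - \frac{6}{Q + i \sqrt{6}}$)
$\left(H{\left(13 \right)} + m{\left(-1 \right)}\right)^{2} = \left(\frac{1}{13} - \frac{6}{-1 + i \sqrt{6}}\right)^{2}$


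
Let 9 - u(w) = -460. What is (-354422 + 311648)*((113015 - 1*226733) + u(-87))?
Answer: 4844112726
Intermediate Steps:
u(w) = 469 (u(w) = 9 - 1*(-460) = 9 + 460 = 469)
(-354422 + 311648)*((113015 - 1*226733) + u(-87)) = (-354422 + 311648)*((113015 - 1*226733) + 469) = -42774*((113015 - 226733) + 469) = -42774*(-113718 + 469) = -42774*(-113249) = 4844112726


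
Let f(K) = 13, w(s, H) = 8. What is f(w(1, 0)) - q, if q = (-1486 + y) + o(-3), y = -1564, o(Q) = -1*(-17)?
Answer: 3046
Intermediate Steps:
o(Q) = 17
q = -3033 (q = (-1486 - 1564) + 17 = -3050 + 17 = -3033)
f(w(1, 0)) - q = 13 - 1*(-3033) = 13 + 3033 = 3046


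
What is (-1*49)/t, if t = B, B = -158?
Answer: 49/158 ≈ 0.31013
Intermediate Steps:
t = -158
(-1*49)/t = -1*49/(-158) = -49*(-1/158) = 49/158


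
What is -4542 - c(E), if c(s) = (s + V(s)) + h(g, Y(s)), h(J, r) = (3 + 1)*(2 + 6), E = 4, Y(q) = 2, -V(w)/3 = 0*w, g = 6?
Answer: -4578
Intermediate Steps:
V(w) = 0 (V(w) = -0*w = -3*0 = 0)
h(J, r) = 32 (h(J, r) = 4*8 = 32)
c(s) = 32 + s (c(s) = (s + 0) + 32 = s + 32 = 32 + s)
-4542 - c(E) = -4542 - (32 + 4) = -4542 - 1*36 = -4542 - 36 = -4578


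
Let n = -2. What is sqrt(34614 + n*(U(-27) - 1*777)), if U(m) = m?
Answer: sqrt(36222) ≈ 190.32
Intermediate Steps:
sqrt(34614 + n*(U(-27) - 1*777)) = sqrt(34614 - 2*(-27 - 1*777)) = sqrt(34614 - 2*(-27 - 777)) = sqrt(34614 - 2*(-804)) = sqrt(34614 + 1608) = sqrt(36222)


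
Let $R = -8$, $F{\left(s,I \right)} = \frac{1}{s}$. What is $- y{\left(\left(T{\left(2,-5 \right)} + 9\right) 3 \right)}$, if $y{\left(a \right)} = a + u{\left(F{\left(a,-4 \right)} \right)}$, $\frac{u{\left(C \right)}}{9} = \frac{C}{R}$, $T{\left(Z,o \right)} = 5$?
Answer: $- \frac{4701}{112} \approx -41.973$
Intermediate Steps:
$u{\left(C \right)} = - \frac{9 C}{8}$ ($u{\left(C \right)} = 9 \frac{C}{-8} = 9 C \left(- \frac{1}{8}\right) = 9 \left(- \frac{C}{8}\right) = - \frac{9 C}{8}$)
$y{\left(a \right)} = a - \frac{9}{8 a}$
$- y{\left(\left(T{\left(2,-5 \right)} + 9\right) 3 \right)} = - (\left(5 + 9\right) 3 - \frac{9}{8 \left(5 + 9\right) 3}) = - (14 \cdot 3 - \frac{9}{8 \cdot 14 \cdot 3}) = - (42 - \frac{9}{8 \cdot 42}) = - (42 - \frac{3}{112}) = \left(-1\right) \frac{4701}{112} = - \frac{4701}{112}$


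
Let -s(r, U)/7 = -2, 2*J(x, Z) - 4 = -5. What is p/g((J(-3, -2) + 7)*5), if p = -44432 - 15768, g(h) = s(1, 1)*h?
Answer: -1720/13 ≈ -132.31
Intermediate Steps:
J(x, Z) = -½ (J(x, Z) = 2 + (½)*(-5) = 2 - 5/2 = -½)
s(r, U) = 14 (s(r, U) = -7*(-2) = 14)
g(h) = 14*h
p = -60200
p/g((J(-3, -2) + 7)*5) = -60200*1/(70*(-½ + 7)) = -60200/(14*((13/2)*5)) = -60200/(14*(65/2)) = -60200/455 = -60200*1/455 = -1720/13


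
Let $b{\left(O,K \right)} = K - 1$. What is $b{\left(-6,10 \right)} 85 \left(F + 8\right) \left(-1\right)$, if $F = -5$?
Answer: $-2295$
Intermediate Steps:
$b{\left(O,K \right)} = -1 + K$
$b{\left(-6,10 \right)} 85 \left(F + 8\right) \left(-1\right) = \left(-1 + 10\right) 85 \left(-5 + 8\right) \left(-1\right) = 9 \cdot 85 \cdot 3 \left(-1\right) = 765 \left(-3\right) = -2295$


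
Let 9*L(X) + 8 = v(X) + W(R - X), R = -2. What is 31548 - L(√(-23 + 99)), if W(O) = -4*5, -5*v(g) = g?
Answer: 283960/9 + 2*√19/45 ≈ 31551.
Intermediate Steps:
v(g) = -g/5
W(O) = -20
L(X) = -28/9 - X/45 (L(X) = -8/9 + (-X/5 - 20)/9 = -8/9 + (-20 - X/5)/9 = -8/9 + (-20/9 - X/45) = -28/9 - X/45)
31548 - L(√(-23 + 99)) = 31548 - (-28/9 - √(-23 + 99)/45) = 31548 - (-28/9 - 2*√19/45) = 31548 + (28/9 + 2*√19/45) = 283960/9 + 2*√19/45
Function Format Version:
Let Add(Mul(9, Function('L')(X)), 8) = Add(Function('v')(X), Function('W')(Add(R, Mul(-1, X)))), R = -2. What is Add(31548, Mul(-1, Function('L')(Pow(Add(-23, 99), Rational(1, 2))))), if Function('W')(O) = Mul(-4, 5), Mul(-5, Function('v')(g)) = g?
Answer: Add(Rational(283960, 9), Mul(Rational(2, 45), Pow(19, Rational(1, 2)))) ≈ 31551.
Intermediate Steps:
Function('v')(g) = Mul(Rational(-1, 5), g)
Function('W')(O) = -20
Function('L')(X) = Add(Rational(-28, 9), Mul(Rational(-1, 45), X)) (Function('L')(X) = Add(Rational(-8, 9), Mul(Rational(1, 9), Add(Mul(Rational(-1, 5), X), -20))) = Add(Rational(-8, 9), Mul(Rational(1, 9), Add(-20, Mul(Rational(-1, 5), X)))) = Add(Rational(-8, 9), Add(Rational(-20, 9), Mul(Rational(-1, 45), X))) = Add(Rational(-28, 9), Mul(Rational(-1, 45), X)))
Add(31548, Mul(-1, Function('L')(Pow(Add(-23, 99), Rational(1, 2))))) = Add(31548, Mul(-1, Add(Rational(-28, 9), Mul(Rational(-1, 45), Pow(Add(-23, 99), Rational(1, 2)))))) = Add(31548, Mul(-1, Add(Rational(-28, 9), Mul(Rational(-1, 45), Pow(76, Rational(1, 2)))))) = Add(31548, Mul(-1, Add(Rational(-28, 9), Mul(Rational(-1, 45), Mul(2, Pow(19, Rational(1, 2))))))) = Add(31548, Mul(-1, Add(Rational(-28, 9), Mul(Rational(-2, 45), Pow(19, Rational(1, 2)))))) = Add(31548, Add(Rational(28, 9), Mul(Rational(2, 45), Pow(19, Rational(1, 2))))) = Add(Rational(283960, 9), Mul(Rational(2, 45), Pow(19, Rational(1, 2))))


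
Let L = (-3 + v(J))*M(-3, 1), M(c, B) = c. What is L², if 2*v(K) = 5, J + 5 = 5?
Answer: 9/4 ≈ 2.2500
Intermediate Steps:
J = 0 (J = -5 + 5 = 0)
v(K) = 5/2 (v(K) = (½)*5 = 5/2)
L = 3/2 (L = (-3 + 5/2)*(-3) = -½*(-3) = 3/2 ≈ 1.5000)
L² = (3/2)² = 9/4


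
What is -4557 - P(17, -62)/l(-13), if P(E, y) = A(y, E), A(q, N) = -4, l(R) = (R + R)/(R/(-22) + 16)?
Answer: -652016/143 ≈ -4559.6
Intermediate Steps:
l(R) = 2*R/(16 - R/22) (l(R) = (2*R)/(R*(-1/22) + 16) = (2*R)/(-R/22 + 16) = (2*R)/(16 - R/22) = 2*R/(16 - R/22))
P(E, y) = -4
-4557 - P(17, -62)/l(-13) = -4557 - (-4)/((-44*(-13)/(-352 - 13))) = -4557 - (-4)/((-44*(-13)/(-365))) = -4557 - (-4)/((-44*(-13)*(-1/365))) = -4557 - (-4)/(-572/365) = -4557 - (-4)*(-365)/572 = -4557 - 1*365/143 = -4557 - 365/143 = -652016/143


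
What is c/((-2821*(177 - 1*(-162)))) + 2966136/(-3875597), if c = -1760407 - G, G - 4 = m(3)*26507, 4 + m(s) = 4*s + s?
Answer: 1705368774484/1235435682481 ≈ 1.3804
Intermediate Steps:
m(s) = -4 + 5*s (m(s) = -4 + (4*s + s) = -4 + 5*s)
G = 291581 (G = 4 + (-4 + 5*3)*26507 = 4 + (-4 + 15)*26507 = 4 + 11*26507 = 4 + 291577 = 291581)
c = -2051988 (c = -1760407 - 1*291581 = -1760407 - 291581 = -2051988)
c/((-2821*(177 - 1*(-162)))) + 2966136/(-3875597) = -2051988*(-1/(2821*(177 - 1*(-162)))) + 2966136/(-3875597) = -2051988*(-1/(2821*(177 + 162))) + 2966136*(-1/3875597) = -2051988/((-2821*339)) - 2966136/3875597 = -2051988/(-956319) - 2966136/3875597 = -2051988*(-1/956319) - 2966136/3875597 = 683996/318773 - 2966136/3875597 = 1705368774484/1235435682481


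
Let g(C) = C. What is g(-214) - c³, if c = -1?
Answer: -213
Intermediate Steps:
g(-214) - c³ = -214 - 1*(-1)³ = -214 - 1*(-1) = -214 + 1 = -213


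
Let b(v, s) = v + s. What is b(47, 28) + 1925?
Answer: 2000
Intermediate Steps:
b(v, s) = s + v
b(47, 28) + 1925 = (28 + 47) + 1925 = 75 + 1925 = 2000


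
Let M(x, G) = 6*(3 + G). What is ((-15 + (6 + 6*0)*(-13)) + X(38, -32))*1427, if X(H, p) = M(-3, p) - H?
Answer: -435235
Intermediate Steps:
M(x, G) = 18 + 6*G
X(H, p) = 18 - H + 6*p (X(H, p) = (18 + 6*p) - H = 18 - H + 6*p)
((-15 + (6 + 6*0)*(-13)) + X(38, -32))*1427 = ((-15 + (6 + 6*0)*(-13)) + (18 - 1*38 + 6*(-32)))*1427 = ((-15 + (6 + 0)*(-13)) + (18 - 38 - 192))*1427 = ((-15 + 6*(-13)) - 212)*1427 = ((-15 - 78) - 212)*1427 = (-93 - 212)*1427 = -305*1427 = -435235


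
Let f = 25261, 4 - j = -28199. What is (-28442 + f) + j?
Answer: 25022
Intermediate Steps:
j = 28203 (j = 4 - 1*(-28199) = 4 + 28199 = 28203)
(-28442 + f) + j = (-28442 + 25261) + 28203 = -3181 + 28203 = 25022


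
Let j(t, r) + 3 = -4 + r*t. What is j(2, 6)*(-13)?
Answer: -65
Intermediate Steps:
j(t, r) = -7 + r*t (j(t, r) = -3 + (-4 + r*t) = -7 + r*t)
j(2, 6)*(-13) = (-7 + 6*2)*(-13) = (-7 + 12)*(-13) = 5*(-13) = -65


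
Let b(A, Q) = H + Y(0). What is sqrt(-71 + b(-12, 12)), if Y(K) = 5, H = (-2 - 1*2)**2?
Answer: 5*I*sqrt(2) ≈ 7.0711*I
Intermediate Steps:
H = 16 (H = (-2 - 2)**2 = (-4)**2 = 16)
b(A, Q) = 21 (b(A, Q) = 16 + 5 = 21)
sqrt(-71 + b(-12, 12)) = sqrt(-71 + 21) = sqrt(-50) = 5*I*sqrt(2)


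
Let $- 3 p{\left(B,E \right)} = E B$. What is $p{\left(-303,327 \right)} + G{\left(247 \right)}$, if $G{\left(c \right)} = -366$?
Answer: $32661$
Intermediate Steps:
$p{\left(B,E \right)} = - \frac{B E}{3}$ ($p{\left(B,E \right)} = - \frac{E B}{3} = - \frac{B E}{3}$)
$p{\left(-303,327 \right)} + G{\left(247 \right)} = \left(- \frac{1}{3}\right) \left(-303\right) 327 - 366 = 33027 - 366 = 32661$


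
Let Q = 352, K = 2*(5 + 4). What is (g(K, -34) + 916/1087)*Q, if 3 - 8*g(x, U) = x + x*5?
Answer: -4699508/1087 ≈ -4323.4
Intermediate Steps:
K = 18 (K = 2*9 = 18)
g(x, U) = 3/8 - 3*x/4 (g(x, U) = 3/8 - (x + x*5)/8 = 3/8 - (x + 5*x)/8 = 3/8 - 3*x/4)
(g(K, -34) + 916/1087)*Q = ((3/8 - ¾*18) + 916/1087)*352 = ((3/8 - 27/2) + 916*(1/1087))*352 = (-105/8 + 916/1087)*352 = -106807/8696*352 = -4699508/1087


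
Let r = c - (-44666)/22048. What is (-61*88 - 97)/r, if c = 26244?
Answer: -60246160/289336189 ≈ -0.20822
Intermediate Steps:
r = 289336189/11024 (r = 26244 - (-44666)/22048 = 26244 - 1*(-22333/11024) = 26244 + 22333/11024 = 289336189/11024 ≈ 26246.)
(-61*88 - 97)/r = (-61*88 - 97)/(289336189/11024) = (-5368 - 97)*(11024/289336189) = -5465*11024/289336189 = -60246160/289336189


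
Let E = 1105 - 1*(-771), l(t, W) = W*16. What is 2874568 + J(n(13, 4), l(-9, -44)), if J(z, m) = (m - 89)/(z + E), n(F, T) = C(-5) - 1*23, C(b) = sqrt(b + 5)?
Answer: 5326573711/1853 ≈ 2.8746e+6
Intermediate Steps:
C(b) = sqrt(5 + b)
l(t, W) = 16*W
n(F, T) = -23 (n(F, T) = sqrt(5 - 5) - 1*23 = sqrt(0) - 23 = 0 - 23 = -23)
E = 1876 (E = 1105 + 771 = 1876)
J(z, m) = (-89 + m)/(1876 + z) (J(z, m) = (m - 89)/(z + 1876) = (-89 + m)/(1876 + z))
2874568 + J(n(13, 4), l(-9, -44)) = 2874568 + (-89 + 16*(-44))/(1876 - 23) = 2874568 + (-89 - 704)/1853 = 2874568 + (1/1853)*(-793) = 2874568 - 793/1853 = 5326573711/1853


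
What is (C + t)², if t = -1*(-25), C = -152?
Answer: 16129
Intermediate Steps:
t = 25
(C + t)² = (-152 + 25)² = (-127)² = 16129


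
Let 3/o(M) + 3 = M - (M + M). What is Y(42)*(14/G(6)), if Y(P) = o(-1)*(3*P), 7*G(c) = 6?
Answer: -3087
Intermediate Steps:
G(c) = 6/7 (G(c) = (⅐)*6 = 6/7)
o(M) = 3/(-3 - M) (o(M) = 3/(-3 + (M - (M + M))) = 3/(-3 + (M - 2*M)) = 3/(-3 - M))
Y(P) = -9*P/2 (Y(P) = (-3/(3 - 1))*(3*P) = (-3/2)*(3*P) = (-3*½)*(3*P) = -9*P/2)
Y(42)*(14/G(6)) = (-9/2*42)*(14/(6/7)) = -2646*7/6 = -189*49/3 = -3087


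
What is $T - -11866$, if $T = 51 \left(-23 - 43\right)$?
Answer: $8500$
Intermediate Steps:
$T = -3366$ ($T = 51 \left(-66\right) = -3366$)
$T - -11866 = -3366 - -11866 = -3366 + 11866 = 8500$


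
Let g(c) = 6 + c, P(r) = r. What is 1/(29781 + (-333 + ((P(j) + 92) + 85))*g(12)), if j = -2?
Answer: 1/26937 ≈ 3.7124e-5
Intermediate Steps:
1/(29781 + (-333 + ((P(j) + 92) + 85))*g(12)) = 1/(29781 + (-333 + ((-2 + 92) + 85))*(6 + 12)) = 1/(29781 + (-333 + (90 + 85))*18) = 1/(29781 + (-333 + 175)*18) = 1/(29781 - 158*18) = 1/(29781 - 2844) = 1/26937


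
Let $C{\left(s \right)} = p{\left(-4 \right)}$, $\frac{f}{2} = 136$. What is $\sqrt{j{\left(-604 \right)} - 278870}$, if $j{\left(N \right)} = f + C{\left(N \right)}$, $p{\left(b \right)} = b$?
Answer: $i \sqrt{278602} \approx 527.83 i$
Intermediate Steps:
$f = 272$ ($f = 2 \cdot 136 = 272$)
$C{\left(s \right)} = -4$
$j{\left(N \right)} = 268$ ($j{\left(N \right)} = 272 - 4 = 268$)
$\sqrt{j{\left(-604 \right)} - 278870} = \sqrt{268 - 278870} = \sqrt{-278602} = i \sqrt{278602}$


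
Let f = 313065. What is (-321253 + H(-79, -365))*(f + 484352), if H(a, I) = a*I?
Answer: -233179084306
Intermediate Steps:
H(a, I) = I*a
(-321253 + H(-79, -365))*(f + 484352) = (-321253 - 365*(-79))*(313065 + 484352) = (-321253 + 28835)*797417 = -292418*797417 = -233179084306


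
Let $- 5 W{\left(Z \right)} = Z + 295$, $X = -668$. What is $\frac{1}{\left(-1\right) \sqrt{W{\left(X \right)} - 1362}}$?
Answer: $\frac{i \sqrt{32185}}{6437} \approx 0.02787 i$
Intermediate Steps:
$W{\left(Z \right)} = -59 - \frac{Z}{5}$ ($W{\left(Z \right)} = - \frac{Z + 295}{5} = - \frac{295 + Z}{5} = -59 - \frac{Z}{5}$)
$\frac{1}{\left(-1\right) \sqrt{W{\left(X \right)} - 1362}} = \frac{1}{\left(-1\right) \sqrt{\left(-59 - - \frac{668}{5}\right) - 1362}} = \frac{1}{\left(-1\right) \sqrt{\left(-59 + \frac{668}{5}\right) - 1362}} = \frac{1}{\left(-1\right) \sqrt{\frac{373}{5} - 1362}} = \frac{1}{\left(-1\right) \sqrt{- \frac{6437}{5}}} = \frac{1}{\left(-1\right) \frac{i \sqrt{32185}}{5}} = \frac{1}{\left(- \frac{1}{5}\right) i \sqrt{32185}} = \frac{i \sqrt{32185}}{6437}$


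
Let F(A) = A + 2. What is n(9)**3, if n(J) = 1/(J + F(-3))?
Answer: 1/512 ≈ 0.0019531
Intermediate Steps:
F(A) = 2 + A
n(J) = 1/(-1 + J) (n(J) = 1/(J + (2 - 3)) = 1/(J - 1) = 1/(-1 + J))
n(9)**3 = (1/(-1 + 9))**3 = (1/8)**3 = 1/512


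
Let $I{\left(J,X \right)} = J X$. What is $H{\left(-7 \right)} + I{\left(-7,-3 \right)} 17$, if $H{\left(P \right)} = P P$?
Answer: $406$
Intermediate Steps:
$H{\left(P \right)} = P^{2}$
$H{\left(-7 \right)} + I{\left(-7,-3 \right)} 17 = \left(-7\right)^{2} + \left(-7\right) \left(-3\right) 17 = 49 + 21 \cdot 17 = 49 + 357 = 406$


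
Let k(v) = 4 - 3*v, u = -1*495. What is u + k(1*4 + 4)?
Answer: -515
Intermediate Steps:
u = -495
u + k(1*4 + 4) = -495 + (4 - 3*(1*4 + 4)) = -495 + (4 - 3*(4 + 4)) = -495 + (4 - 3*8) = -495 + (4 - 24) = -495 - 20 = -515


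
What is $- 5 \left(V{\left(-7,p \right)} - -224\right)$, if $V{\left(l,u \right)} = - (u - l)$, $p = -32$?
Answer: $-1245$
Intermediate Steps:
$V{\left(l,u \right)} = l - u$
$- 5 \left(V{\left(-7,p \right)} - -224\right) = - 5 \left(\left(-7 - -32\right) - -224\right) = - 5 \left(\left(-7 + 32\right) + 224\right) = - 5 \left(25 + 224\right) = \left(-5\right) 249 = -1245$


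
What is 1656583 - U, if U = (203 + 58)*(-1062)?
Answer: 1933765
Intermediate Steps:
U = -277182 (U = 261*(-1062) = -277182)
1656583 - U = 1656583 - 1*(-277182) = 1656583 + 277182 = 1933765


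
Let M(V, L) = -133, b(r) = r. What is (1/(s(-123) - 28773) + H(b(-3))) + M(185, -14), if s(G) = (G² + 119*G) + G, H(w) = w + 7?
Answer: -3664117/28404 ≈ -129.00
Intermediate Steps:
H(w) = 7 + w
s(G) = G² + 120*G
(1/(s(-123) - 28773) + H(b(-3))) + M(185, -14) = (1/(-123*(120 - 123) - 28773) + (7 - 3)) - 133 = (1/(-123*(-3) - 28773) + 4) - 133 = (1/(369 - 28773) + 4) - 133 = (1/(-28404) + 4) - 133 = (-1/28404 + 4) - 133 = 113615/28404 - 133 = -3664117/28404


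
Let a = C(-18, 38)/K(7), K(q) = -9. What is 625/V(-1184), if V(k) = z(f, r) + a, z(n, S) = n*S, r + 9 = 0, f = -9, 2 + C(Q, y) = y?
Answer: 625/77 ≈ 8.1169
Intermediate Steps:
C(Q, y) = -2 + y
r = -9 (r = -9 + 0 = -9)
a = -4 (a = (-2 + 38)/(-9) = 36*(-⅑) = -4)
z(n, S) = S*n
V(k) = 77 (V(k) = -9*(-9) - 4 = 81 - 4 = 77)
625/V(-1184) = 625/77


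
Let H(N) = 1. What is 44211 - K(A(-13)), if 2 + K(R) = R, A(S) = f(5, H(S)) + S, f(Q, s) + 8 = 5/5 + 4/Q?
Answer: 221161/5 ≈ 44232.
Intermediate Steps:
f(Q, s) = -7 + 4/Q (f(Q, s) = -8 + (5/5 + 4/Q) = -8 + (5*(⅕) + 4/Q) = -8 + (1 + 4/Q) = -7 + 4/Q)
A(S) = -31/5 + S (A(S) = (-7 + 4/5) + S = (-7 + 4*(⅕)) + S = (-7 + ⅘) + S = -31/5 + S)
K(R) = -2 + R
44211 - K(A(-13)) = 44211 - (-2 + (-31/5 - 13)) = 44211 - (-2 - 96/5) = 44211 - 1*(-106/5) = 44211 + 106/5 = 221161/5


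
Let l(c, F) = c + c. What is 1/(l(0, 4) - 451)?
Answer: -1/451 ≈ -0.0022173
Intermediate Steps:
l(c, F) = 2*c
1/(l(0, 4) - 451) = 1/(2*0 - 451) = 1/(0 - 451) = 1/(-451) = -1/451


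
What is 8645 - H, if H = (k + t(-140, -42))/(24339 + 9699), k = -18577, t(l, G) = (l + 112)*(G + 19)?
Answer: 294276443/34038 ≈ 8645.5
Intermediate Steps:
t(l, G) = (19 + G)*(112 + l) (t(l, G) = (112 + l)*(19 + G) = (19 + G)*(112 + l))
H = -17933/34038 (H = (-18577 + (2128 + 19*(-140) + 112*(-42) - 42*(-140)))/(24339 + 9699) = (-18577 + (2128 - 2660 - 4704 + 5880))/34038 = (-18577 + 644)*(1/34038) = -17933*1/34038 = -17933/34038 ≈ -0.52685)
8645 - H = 8645 - 1*(-17933/34038) = 8645 + 17933/34038 = 294276443/34038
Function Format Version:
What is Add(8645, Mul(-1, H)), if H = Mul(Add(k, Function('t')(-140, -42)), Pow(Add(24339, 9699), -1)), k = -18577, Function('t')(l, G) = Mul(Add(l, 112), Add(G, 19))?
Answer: Rational(294276443, 34038) ≈ 8645.5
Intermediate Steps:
Function('t')(l, G) = Mul(Add(19, G), Add(112, l)) (Function('t')(l, G) = Mul(Add(112, l), Add(19, G)) = Mul(Add(19, G), Add(112, l)))
H = Rational(-17933, 34038) (H = Mul(Add(-18577, Add(2128, Mul(19, -140), Mul(112, -42), Mul(-42, -140))), Pow(Add(24339, 9699), -1)) = Mul(Add(-18577, Add(2128, -2660, -4704, 5880)), Pow(34038, -1)) = Mul(Add(-18577, 644), Rational(1, 34038)) = Mul(-17933, Rational(1, 34038)) = Rational(-17933, 34038) ≈ -0.52685)
Add(8645, Mul(-1, H)) = Add(8645, Mul(-1, Rational(-17933, 34038))) = Add(8645, Rational(17933, 34038)) = Rational(294276443, 34038)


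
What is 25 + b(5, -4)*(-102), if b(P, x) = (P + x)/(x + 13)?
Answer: 41/3 ≈ 13.667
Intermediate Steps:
b(P, x) = (P + x)/(13 + x)
25 + b(5, -4)*(-102) = 25 + ((5 - 4)/(13 - 4))*(-102) = 25 + (1/9)*(-102) = 25 + ((⅑)*1)*(-102) = 25 + (⅑)*(-102) = 25 - 34/3 = 41/3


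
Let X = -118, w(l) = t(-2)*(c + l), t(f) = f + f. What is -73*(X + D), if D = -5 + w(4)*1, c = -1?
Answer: 9855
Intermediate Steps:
t(f) = 2*f
w(l) = 4 - 4*l (w(l) = (2*(-2))*(-1 + l) = -4*(-1 + l) = 4 - 4*l)
D = -17 (D = -5 + (4 - 4*4)*1 = -5 + (4 - 16)*1 = -5 - 12*1 = -5 - 12 = -17)
-73*(X + D) = -73*(-118 - 17) = -73*(-135) = 9855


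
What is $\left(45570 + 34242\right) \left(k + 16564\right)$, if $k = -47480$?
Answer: $-2467467792$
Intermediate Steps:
$\left(45570 + 34242\right) \left(k + 16564\right) = \left(45570 + 34242\right) \left(-47480 + 16564\right) = 79812 \left(-30916\right) = -2467467792$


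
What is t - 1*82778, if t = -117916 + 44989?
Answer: -155705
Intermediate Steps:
t = -72927
t - 1*82778 = -72927 - 1*82778 = -72927 - 82778 = -155705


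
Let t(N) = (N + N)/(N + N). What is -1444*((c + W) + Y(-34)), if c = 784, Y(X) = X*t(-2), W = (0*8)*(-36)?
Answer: -1083000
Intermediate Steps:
W = 0 (W = 0*(-36) = 0)
t(N) = 1 (t(N) = (2*N)/((2*N)) = (2*N)*(1/(2*N)) = 1)
Y(X) = X (Y(X) = X*1 = X)
-1444*((c + W) + Y(-34)) = -1444*((784 + 0) - 34) = -1444*(784 - 34) = -1444*750 = -1083000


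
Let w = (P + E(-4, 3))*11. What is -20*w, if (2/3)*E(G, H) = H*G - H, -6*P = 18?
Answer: 5610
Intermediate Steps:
P = -3 (P = -⅙*18 = -3)
E(G, H) = -3*H/2 + 3*G*H/2 (E(G, H) = 3*(H*G - H)/2 = 3*(G*H - H)/2 = 3*(-H + G*H)/2 = -3*H/2 + 3*G*H/2)
w = -561/2 (w = (-3 + (3/2)*3*(-1 - 4))*11 = (-3 + (3/2)*3*(-5))*11 = (-3 - 45/2)*11 = -51/2*11 = -561/2 ≈ -280.50)
-20*w = -20*(-561/2) = 5610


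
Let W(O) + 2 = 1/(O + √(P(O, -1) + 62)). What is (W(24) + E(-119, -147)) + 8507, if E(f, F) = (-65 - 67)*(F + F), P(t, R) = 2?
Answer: 1514017/32 ≈ 47313.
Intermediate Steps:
E(f, F) = -264*F
W(O) = -2 + 1/(8 + O) (W(O) = -2 + 1/(O + √(2 + 62)) = -2 + 1/(O + √64) = -2 + 1/(O + 8) = -2 + 1/(8 + O))
(W(24) + E(-119, -147)) + 8507 = ((-15 - 2*24)/(8 + 24) - 264*(-147)) + 8507 = ((-15 - 48)/32 + 38808) + 8507 = ((1/32)*(-63) + 38808) + 8507 = (-63/32 + 38808) + 8507 = 1241793/32 + 8507 = 1514017/32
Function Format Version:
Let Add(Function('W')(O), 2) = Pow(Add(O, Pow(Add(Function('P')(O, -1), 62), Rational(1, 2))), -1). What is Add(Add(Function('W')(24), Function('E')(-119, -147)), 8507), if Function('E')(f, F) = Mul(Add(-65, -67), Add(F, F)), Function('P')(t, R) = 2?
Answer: Rational(1514017, 32) ≈ 47313.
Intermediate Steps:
Function('E')(f, F) = Mul(-264, F) (Function('E')(f, F) = Mul(-132, Mul(2, F)) = Mul(-264, F))
Function('W')(O) = Add(-2, Pow(Add(8, O), -1)) (Function('W')(O) = Add(-2, Pow(Add(O, Pow(Add(2, 62), Rational(1, 2))), -1)) = Add(-2, Pow(Add(O, Pow(64, Rational(1, 2))), -1)) = Add(-2, Pow(Add(O, 8), -1)) = Add(-2, Pow(Add(8, O), -1)))
Add(Add(Function('W')(24), Function('E')(-119, -147)), 8507) = Add(Add(Mul(Pow(Add(8, 24), -1), Add(-15, Mul(-2, 24))), Mul(-264, -147)), 8507) = Add(Add(Mul(Pow(32, -1), Add(-15, -48)), 38808), 8507) = Add(Add(Mul(Rational(1, 32), -63), 38808), 8507) = Add(Add(Rational(-63, 32), 38808), 8507) = Add(Rational(1241793, 32), 8507) = Rational(1514017, 32)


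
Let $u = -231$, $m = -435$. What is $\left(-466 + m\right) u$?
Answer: $208131$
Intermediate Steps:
$\left(-466 + m\right) u = \left(-466 - 435\right) \left(-231\right) = \left(-901\right) \left(-231\right) = 208131$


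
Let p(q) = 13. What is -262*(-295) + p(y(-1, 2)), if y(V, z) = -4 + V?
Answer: 77303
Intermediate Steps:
-262*(-295) + p(y(-1, 2)) = -262*(-295) + 13 = 77290 + 13 = 77303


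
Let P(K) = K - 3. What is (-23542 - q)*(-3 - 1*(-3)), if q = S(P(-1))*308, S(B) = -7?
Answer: 0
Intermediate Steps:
P(K) = -3 + K
q = -2156 (q = -7*308 = -2156)
(-23542 - q)*(-3 - 1*(-3)) = (-23542 - 1*(-2156))*(-3 - 1*(-3)) = (-23542 + 2156)*(-3 + 3) = -21386*0 = 0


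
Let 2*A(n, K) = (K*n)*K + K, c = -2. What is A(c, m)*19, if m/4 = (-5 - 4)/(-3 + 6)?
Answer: -2850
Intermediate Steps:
m = -12 (m = 4*((-5 - 4)/(-3 + 6)) = 4*(-9/3) = 4*(-9*⅓) = 4*(-3) = -12)
A(n, K) = K/2 + n*K²/2 (A(n, K) = ((K*n)*K + K)/2 = (n*K² + K)/2 = (K + n*K²)/2 = K/2 + n*K²/2)
A(c, m)*19 = ((½)*(-12)*(1 - 12*(-2)))*19 = ((½)*(-12)*(1 + 24))*19 = ((½)*(-12)*25)*19 = -150*19 = -2850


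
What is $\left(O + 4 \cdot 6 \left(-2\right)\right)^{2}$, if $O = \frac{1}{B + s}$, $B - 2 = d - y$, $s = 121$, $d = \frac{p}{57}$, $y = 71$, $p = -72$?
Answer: $\frac{2139340009}{929296} \approx 2302.1$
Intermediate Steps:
$d = - \frac{24}{19}$ ($d = - \frac{72}{57} = \left(-72\right) \frac{1}{57} = - \frac{24}{19} \approx -1.2632$)
$B = - \frac{1335}{19}$ ($B = 2 - \frac{1373}{19} = - \frac{1335}{19} \approx -70.263$)
$O = \frac{19}{964}$ ($O = \frac{1}{- \frac{1335}{19} + 121} = \frac{1}{\frac{964}{19}} = \frac{19}{964} \approx 0.01971$)
$\left(O + 4 \cdot 6 \left(-2\right)\right)^{2} = \left(\frac{19}{964} + 4 \cdot 6 \left(-2\right)\right)^{2} = \left(\frac{19}{964} + 24 \left(-2\right)\right)^{2} = \left(\frac{19}{964} - 48\right)^{2} = \left(- \frac{46253}{964}\right)^{2} = \frac{2139340009}{929296}$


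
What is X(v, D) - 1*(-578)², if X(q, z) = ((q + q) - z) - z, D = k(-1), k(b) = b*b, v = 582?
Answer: -332922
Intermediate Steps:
k(b) = b²
D = 1 (D = (-1)² = 1)
X(q, z) = -2*z + 2*q (X(q, z) = (2*q - z) - z = (-z + 2*q) - z = -2*z + 2*q)
X(v, D) - 1*(-578)² = (-2*1 + 2*582) - 1*(-578)² = (-2 + 1164) - 1*334084 = 1162 - 334084 = -332922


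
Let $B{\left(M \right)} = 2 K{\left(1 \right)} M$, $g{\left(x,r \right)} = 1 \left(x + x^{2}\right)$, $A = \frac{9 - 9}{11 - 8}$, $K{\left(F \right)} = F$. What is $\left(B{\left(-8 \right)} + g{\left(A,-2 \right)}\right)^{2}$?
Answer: $256$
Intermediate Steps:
$A = 0$ ($A = \frac{0}{3} = 0 \cdot \frac{1}{3} = 0$)
$g{\left(x,r \right)} = x + x^{2}$
$B{\left(M \right)} = 2 M$ ($B{\left(M \right)} = 2 \cdot 1 M = 2 M$)
$\left(B{\left(-8 \right)} + g{\left(A,-2 \right)}\right)^{2} = \left(2 \left(-8\right) + 0 \left(1 + 0\right)\right)^{2} = \left(-16 + 0 \cdot 1\right)^{2} = \left(-16 + 0\right)^{2} = \left(-16\right)^{2} = 256$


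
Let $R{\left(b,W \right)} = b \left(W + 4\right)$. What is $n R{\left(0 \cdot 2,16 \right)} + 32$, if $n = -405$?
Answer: $32$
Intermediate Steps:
$R{\left(b,W \right)} = b \left(4 + W\right)$
$n R{\left(0 \cdot 2,16 \right)} + 32 = - 405 \cdot 0 \cdot 2 \left(4 + 16\right) + 32 = - 405 \cdot 0 \cdot 20 + 32 = \left(-405\right) 0 + 32 = 0 + 32 = 32$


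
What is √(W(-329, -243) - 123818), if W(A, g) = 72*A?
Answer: I*√147506 ≈ 384.06*I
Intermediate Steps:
√(W(-329, -243) - 123818) = √(72*(-329) - 123818) = √(-23688 - 123818) = √(-147506) = I*√147506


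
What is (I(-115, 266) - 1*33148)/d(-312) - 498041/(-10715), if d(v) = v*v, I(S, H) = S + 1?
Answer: 24062450387/521520480 ≈ 46.139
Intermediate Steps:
I(S, H) = 1 + S
d(v) = v**2
(I(-115, 266) - 1*33148)/d(-312) - 498041/(-10715) = ((1 - 115) - 1*33148)/((-312)**2) - 498041/(-10715) = (-114 - 33148)/97344 - 498041*(-1/10715) = -33262*1/97344 + 498041/10715 = -16631/48672 + 498041/10715 = 24062450387/521520480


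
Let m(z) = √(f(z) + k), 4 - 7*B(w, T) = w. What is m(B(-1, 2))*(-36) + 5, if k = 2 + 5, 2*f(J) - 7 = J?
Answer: 5 - 72*√133/7 ≈ -113.62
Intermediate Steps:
f(J) = 7/2 + J/2
B(w, T) = 4/7 - w/7
k = 7
m(z) = √(21/2 + z/2) (m(z) = √((7/2 + z/2) + 7) = √(21/2 + z/2))
m(B(-1, 2))*(-36) + 5 = (√(42 + 2*(4/7 - ⅐*(-1)))/2)*(-36) + 5 = (√(42 + 2*(4/7 + ⅐))/2)*(-36) + 5 = (√(42 + 2*(5/7))/2)*(-36) + 5 = (√(42 + 10/7)/2)*(-36) + 5 = (√(304/7)/2)*(-36) + 5 = ((4*√133/7)/2)*(-36) + 5 = (2*√133/7)*(-36) + 5 = -72*√133/7 + 5 = 5 - 72*√133/7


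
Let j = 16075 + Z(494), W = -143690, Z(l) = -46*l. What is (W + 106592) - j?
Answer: -30449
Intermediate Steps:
j = -6649 (j = 16075 - 46*494 = 16075 - 22724 = -6649)
(W + 106592) - j = (-143690 + 106592) - 1*(-6649) = -37098 + 6649 = -30449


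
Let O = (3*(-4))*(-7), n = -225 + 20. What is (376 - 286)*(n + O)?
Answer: -10890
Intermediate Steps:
n = -205
O = 84 (O = -12*(-7) = 84)
(376 - 286)*(n + O) = (376 - 286)*(-205 + 84) = 90*(-121) = -10890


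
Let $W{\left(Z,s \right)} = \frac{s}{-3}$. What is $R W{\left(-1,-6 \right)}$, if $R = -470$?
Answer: $-940$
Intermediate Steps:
$W{\left(Z,s \right)} = - \frac{s}{3}$ ($W{\left(Z,s \right)} = s \left(- \frac{1}{3}\right) = - \frac{s}{3}$)
$R W{\left(-1,-6 \right)} = - 470 \left(\left(- \frac{1}{3}\right) \left(-6\right)\right) = \left(-470\right) 2 = -940$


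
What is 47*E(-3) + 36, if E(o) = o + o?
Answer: -246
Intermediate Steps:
E(o) = 2*o
47*E(-3) + 36 = 47*(2*(-3)) + 36 = 47*(-6) + 36 = -282 + 36 = -246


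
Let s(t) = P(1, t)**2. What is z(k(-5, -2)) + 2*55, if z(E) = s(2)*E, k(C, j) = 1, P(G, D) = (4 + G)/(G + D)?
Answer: 1015/9 ≈ 112.78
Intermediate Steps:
P(G, D) = (4 + G)/(D + G)
s(t) = 25/(1 + t)**2 (s(t) = ((4 + 1)/(t + 1))**2 = (5/(1 + t))**2 = 25/(1 + t)**2)
z(E) = 25*E/9 (z(E) = (25/(1 + 2)**2)*E = (25/3**2)*E = (25*(1/9))*E = 25*E/9)
z(k(-5, -2)) + 2*55 = (25/9)*1 + 2*55 = 25/9 + 110 = 1015/9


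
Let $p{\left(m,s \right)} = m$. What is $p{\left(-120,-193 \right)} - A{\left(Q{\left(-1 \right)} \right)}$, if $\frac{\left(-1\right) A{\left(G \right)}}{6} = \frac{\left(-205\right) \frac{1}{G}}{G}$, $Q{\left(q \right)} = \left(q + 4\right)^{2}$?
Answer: $- \frac{3650}{27} \approx -135.19$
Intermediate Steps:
$Q{\left(q \right)} = \left(4 + q\right)^{2}$
$A{\left(G \right)} = \frac{1230}{G^{2}}$ ($A{\left(G \right)} = - 6 \frac{\left(-205\right) \frac{1}{G}}{G} = - 6 \left(- \frac{205}{G^{2}}\right) = \frac{1230}{G^{2}}$)
$p{\left(-120,-193 \right)} - A{\left(Q{\left(-1 \right)} \right)} = -120 - \frac{1230}{\left(4 - 1\right)^{4}} = -120 - \frac{1230}{81} = -120 - 1230 \cdot \frac{1}{81} = -120 - \frac{410}{27} = - \frac{3650}{27}$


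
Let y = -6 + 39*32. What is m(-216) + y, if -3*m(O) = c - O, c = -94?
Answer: 3604/3 ≈ 1201.3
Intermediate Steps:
y = 1242 (y = -6 + 1248 = 1242)
m(O) = 94/3 + O/3 (m(O) = -(-94 - O)/3 = 94/3 + O/3)
m(-216) + y = (94/3 + (⅓)*(-216)) + 1242 = (94/3 - 72) + 1242 = -122/3 + 1242 = 3604/3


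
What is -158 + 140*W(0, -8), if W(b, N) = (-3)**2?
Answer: 1102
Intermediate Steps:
W(b, N) = 9
-158 + 140*W(0, -8) = -158 + 140*9 = -158 + 1260 = 1102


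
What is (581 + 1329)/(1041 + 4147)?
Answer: 955/2594 ≈ 0.36816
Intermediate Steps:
(581 + 1329)/(1041 + 4147) = 1910/5188 = 1910*(1/5188) = 955/2594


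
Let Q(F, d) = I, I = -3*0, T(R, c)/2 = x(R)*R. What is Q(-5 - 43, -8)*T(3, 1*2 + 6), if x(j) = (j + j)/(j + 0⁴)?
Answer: 0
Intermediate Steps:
x(j) = 2 (x(j) = (2*j)/(j + 0) = (2*j)/j = 2)
T(R, c) = 4*R (T(R, c) = 2*(2*R) = 4*R)
I = 0
Q(F, d) = 0
Q(-5 - 43, -8)*T(3, 1*2 + 6) = 0*(4*3) = 0*12 = 0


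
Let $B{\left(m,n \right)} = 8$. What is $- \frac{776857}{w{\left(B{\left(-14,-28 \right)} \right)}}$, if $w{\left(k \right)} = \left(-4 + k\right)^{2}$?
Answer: $- \frac{776857}{16} \approx -48554.0$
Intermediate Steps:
$- \frac{776857}{w{\left(B{\left(-14,-28 \right)} \right)}} = - \frac{776857}{\left(-4 + 8\right)^{2}} = - \frac{776857}{4^{2}} = - \frac{776857}{16}$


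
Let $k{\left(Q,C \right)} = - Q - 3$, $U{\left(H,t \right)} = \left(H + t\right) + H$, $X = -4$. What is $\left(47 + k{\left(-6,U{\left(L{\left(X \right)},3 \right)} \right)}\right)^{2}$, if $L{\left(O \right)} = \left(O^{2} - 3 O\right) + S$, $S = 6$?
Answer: $2500$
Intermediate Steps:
$L{\left(O \right)} = 6 + O^{2} - 3 O$ ($L{\left(O \right)} = \left(O^{2} - 3 O\right) + 6 = 6 + O^{2} - 3 O$)
$U{\left(H,t \right)} = t + 2 H$
$k{\left(Q,C \right)} = -3 - Q$
$\left(47 + k{\left(-6,U{\left(L{\left(X \right)},3 \right)} \right)}\right)^{2} = \left(47 - -3\right)^{2} = \left(47 + \left(-3 + 6\right)\right)^{2} = \left(47 + 3\right)^{2} = 50^{2} = 2500$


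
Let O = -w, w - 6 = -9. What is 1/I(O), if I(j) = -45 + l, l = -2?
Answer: -1/47 ≈ -0.021277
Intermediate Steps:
w = -3 (w = 6 - 9 = -3)
O = 3 (O = -1*(-3) = 3)
I(j) = -47 (I(j) = -45 - 2 = -47)
1/I(O) = 1/(-47) = -1/47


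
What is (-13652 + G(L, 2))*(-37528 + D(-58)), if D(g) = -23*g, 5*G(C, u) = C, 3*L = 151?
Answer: 7406342026/15 ≈ 4.9376e+8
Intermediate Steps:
L = 151/3 (L = (1/3)*151 = 151/3 ≈ 50.333)
G(C, u) = C/5
(-13652 + G(L, 2))*(-37528 + D(-58)) = (-13652 + (1/5)*(151/3))*(-37528 - 23*(-58)) = (-13652 + 151/15)*(-37528 + 1334) = -204629/15*(-36194) = 7406342026/15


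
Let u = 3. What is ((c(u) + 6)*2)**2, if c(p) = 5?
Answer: 484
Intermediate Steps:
((c(u) + 6)*2)**2 = ((5 + 6)*2)**2 = (11*2)**2 = 22**2 = 484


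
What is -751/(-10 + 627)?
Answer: -751/617 ≈ -1.2172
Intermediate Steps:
-751/(-10 + 627) = -751/617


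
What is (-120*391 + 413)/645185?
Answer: -46507/645185 ≈ -0.072083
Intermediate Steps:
(-120*391 + 413)/645185 = (-46920 + 413)*(1/645185) = -46507*1/645185 = -46507/645185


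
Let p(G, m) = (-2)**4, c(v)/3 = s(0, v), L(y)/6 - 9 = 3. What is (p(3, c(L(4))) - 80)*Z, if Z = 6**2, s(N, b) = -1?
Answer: -2304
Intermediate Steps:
L(y) = 72 (L(y) = 54 + 6*3 = 54 + 18 = 72)
c(v) = -3 (c(v) = 3*(-1) = -3)
Z = 36
p(G, m) = 16
(p(3, c(L(4))) - 80)*Z = (16 - 80)*36 = -64*36 = -2304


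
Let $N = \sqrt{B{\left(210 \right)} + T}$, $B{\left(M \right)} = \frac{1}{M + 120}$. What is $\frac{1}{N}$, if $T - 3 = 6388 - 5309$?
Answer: $\frac{\sqrt{117830130}}{357061} \approx 0.030401$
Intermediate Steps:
$B{\left(M \right)} = \frac{1}{120 + M}$
$T = 1082$ ($T = 3 + \left(6388 - 5309\right) = 3 + 1079 = 1082$)
$N = \frac{\sqrt{117830130}}{330}$ ($N = \sqrt{\frac{1}{120 + 210} + 1082} = \sqrt{\frac{1}{330} + 1082} = \sqrt{\frac{357061}{330}} = \frac{\sqrt{117830130}}{330} \approx 32.894$)
$\frac{1}{N} = \frac{1}{\frac{1}{330} \sqrt{117830130}} = \frac{\sqrt{117830130}}{357061}$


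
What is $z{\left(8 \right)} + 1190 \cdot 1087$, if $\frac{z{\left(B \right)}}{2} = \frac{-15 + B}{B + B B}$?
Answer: $\frac{46567073}{36} \approx 1.2935 \cdot 10^{6}$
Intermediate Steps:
$z{\left(B \right)} = \frac{2 \left(-15 + B\right)}{B + B^{2}}$ ($z{\left(B \right)} = 2 \frac{-15 + B}{B + B B} = 2 \frac{-15 + B}{B + B^{2}} = \frac{2 \left(-15 + B\right)}{B + B^{2}}$)
$z{\left(8 \right)} + 1190 \cdot 1087 = \frac{2 \left(-15 + 8\right)}{8 \left(1 + 8\right)} + 1190 \cdot 1087 = 2 \cdot \frac{1}{8} \cdot \frac{1}{9} \left(-7\right) + 1293530 = - \frac{7}{36} + 1293530 = \frac{46567073}{36}$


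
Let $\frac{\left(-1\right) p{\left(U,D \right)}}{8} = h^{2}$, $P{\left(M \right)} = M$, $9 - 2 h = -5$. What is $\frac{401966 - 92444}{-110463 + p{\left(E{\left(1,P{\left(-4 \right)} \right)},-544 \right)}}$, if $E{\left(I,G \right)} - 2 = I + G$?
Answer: $- \frac{309522}{110855} \approx -2.7921$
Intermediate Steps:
$h = 7$ ($h = \frac{9}{2} - - \frac{5}{2} = \frac{9}{2} + \frac{5}{2} = 7$)
$E{\left(I,G \right)} = 2 + G + I$ ($E{\left(I,G \right)} = 2 + \left(I + G\right) = 2 + \left(G + I\right) = 2 + G + I$)
$p{\left(U,D \right)} = -392$ ($p{\left(U,D \right)} = - 8 \cdot 7^{2} = \left(-8\right) 49 = -392$)
$\frac{401966 - 92444}{-110463 + p{\left(E{\left(1,P{\left(-4 \right)} \right)},-544 \right)}} = \frac{401966 - 92444}{-110463 - 392} = \frac{309522}{-110855} = 309522 \left(- \frac{1}{110855}\right) = - \frac{309522}{110855}$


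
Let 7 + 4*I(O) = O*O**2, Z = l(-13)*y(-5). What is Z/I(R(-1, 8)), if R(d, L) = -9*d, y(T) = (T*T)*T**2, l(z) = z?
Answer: -16250/361 ≈ -45.014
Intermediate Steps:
y(T) = T**4 (y(T) = T**2*T**2 = T**4)
Z = -8125 (Z = -13*(-5)**4 = -13*625 = -8125)
I(O) = -7/4 + O**3/4 (I(O) = -7/4 + (O*O**2)/4 = -7/4 + O**3/4)
Z/I(R(-1, 8)) = -8125/(-7/4 + (-9*(-1))**3/4) = -8125/(-7/4 + (1/4)*9**3) = -8125/(-7/4 + (1/4)*729) = -8125/(-7/4 + 729/4) = -8125/361/2 = -8125*2/361 = -16250/361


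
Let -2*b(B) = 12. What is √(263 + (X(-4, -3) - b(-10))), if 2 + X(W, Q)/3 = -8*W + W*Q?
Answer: √395 ≈ 19.875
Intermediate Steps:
X(W, Q) = -6 - 24*W + 3*Q*W (X(W, Q) = -6 + 3*(-8*W + W*Q) = -6 + 3*(-8*W + Q*W) = -6 + (-24*W + 3*Q*W) = -6 - 24*W + 3*Q*W)
b(B) = -6 (b(B) = -½*12 = -6)
√(263 + (X(-4, -3) - b(-10))) = √(263 + ((-6 - 24*(-4) + 3*(-3)*(-4)) - 1*(-6))) = √(263 + ((-6 + 96 + 36) + 6)) = √(263 + (126 + 6)) = √(263 + 132) = √395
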